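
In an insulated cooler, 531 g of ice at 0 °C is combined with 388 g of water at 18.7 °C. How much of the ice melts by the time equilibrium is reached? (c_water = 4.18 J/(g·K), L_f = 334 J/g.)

m_melted ≈ 90.8 g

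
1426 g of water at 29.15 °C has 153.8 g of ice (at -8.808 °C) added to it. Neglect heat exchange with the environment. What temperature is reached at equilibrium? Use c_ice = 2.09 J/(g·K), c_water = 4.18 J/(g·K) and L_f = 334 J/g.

T_f ≈ 18.1 °C

Sum of m c ΔT and latent-heat terms is zero:
ice -8.808→0 °C: 153.8×2.09×8.808 = 2831.3
  latent heat to melt: 153.8×334 = 51369
  meltwater 0→T: 153.8×4.18×T = 642.88 T
  water cools: 1426×4.18×(T − 29.15) = 5960.7(T − 29.15)
6603.6 T = 173754 − 54200 = 119553
T ≈ 18.10 °C — above 0 °C, consistent with complete melting.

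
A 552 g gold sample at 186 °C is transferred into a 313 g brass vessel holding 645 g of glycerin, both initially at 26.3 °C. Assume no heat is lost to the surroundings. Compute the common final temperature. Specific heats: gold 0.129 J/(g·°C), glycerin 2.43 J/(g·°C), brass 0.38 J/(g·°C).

T_f ≈ 32.8 °C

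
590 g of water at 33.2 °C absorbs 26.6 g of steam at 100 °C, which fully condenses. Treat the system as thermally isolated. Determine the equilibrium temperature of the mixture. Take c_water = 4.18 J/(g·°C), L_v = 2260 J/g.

T_f ≈ 59.4 °C

Conservation of energy gives ΣQ = 0:
steam→water at 100 °C releases m L_v = 26.6·2260 = 60116; condensed water 100 °C→T: 111.19(T − 100); water warms: 590·4.18·(T − 33.2) = 2466.2(T − 33.2)
2577.4 T = 60116 + 11119 + 81878 = 153113
T ≈ 59.41 °C (< 100 °C, so full condensation is consistent).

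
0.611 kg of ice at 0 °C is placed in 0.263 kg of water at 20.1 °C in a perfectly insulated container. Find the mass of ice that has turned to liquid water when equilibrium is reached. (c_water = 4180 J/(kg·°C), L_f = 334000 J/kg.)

Cooling the water to 0 °C releases 0.263×4180×20.1 = 22097 J.
Melting all 0.611 kg of ice would need 0.611×334000 = 204074 J.
22097 J < 204074 J, so only part of the ice melts and the system sits at 0 °C.
Mass melted = 22097/334000 ≈ 0.06616 kg.

m_melted ≈ 0.0662 kg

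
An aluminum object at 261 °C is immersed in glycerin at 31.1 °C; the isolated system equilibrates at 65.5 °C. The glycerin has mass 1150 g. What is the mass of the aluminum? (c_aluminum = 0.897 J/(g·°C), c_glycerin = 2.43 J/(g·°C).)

|Q_aluminum| = |Q_glycerin|:
m·0.897·(261 − 65.5) = 1150·2.43·(65.5 − 31.1)
175.36 m = 96131  ⇒  m ≈ 548.2 g

m ≈ 548 g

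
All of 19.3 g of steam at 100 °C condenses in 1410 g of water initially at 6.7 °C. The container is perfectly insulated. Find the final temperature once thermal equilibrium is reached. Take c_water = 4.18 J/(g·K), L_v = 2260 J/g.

T_f ≈ 15.3 °C

Net heat exchanged in the isolated system is zero:
condense steam: −19.3·2260 = −43618
  condensed water 100 °C→T: 80.67(T − 100)
  water warms: 1410·4.18·(T − 6.7) = 5893.8(T − 6.7)
5974.5 T = 43618 + 8067.4 + 39488 = 91174
T ≈ 15.26 °C, under the boiling point, so the assumption holds.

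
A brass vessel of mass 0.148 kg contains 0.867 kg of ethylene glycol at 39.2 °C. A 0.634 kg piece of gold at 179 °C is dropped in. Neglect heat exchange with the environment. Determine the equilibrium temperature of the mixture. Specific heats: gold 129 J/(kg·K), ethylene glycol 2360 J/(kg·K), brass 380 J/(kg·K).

Conservation of energy gives ΣQ = 0:
0.634×129×(T − 179) + 0.867×2360×(T − 39.2) + 0.148×380×(T − 39.2) = 0
81.79(T − 179) + 2046.1(T − 39.2) + 56.24(T − 39.2) = 0
2184.1 T = 97052
T = 97052/2184.1 ≈ 44.43 °C

T_f ≈ 44.4 °C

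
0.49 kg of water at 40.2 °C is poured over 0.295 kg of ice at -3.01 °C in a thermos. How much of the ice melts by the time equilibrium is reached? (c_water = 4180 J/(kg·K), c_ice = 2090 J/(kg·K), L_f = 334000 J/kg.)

Heat available from the water dropping to 0 °C: 0.49·4180·40.2 = 82338 J.
Of that, 0.295·2090·3.01 = 1855.8 J goes to bring the ice to 0 °C, leaving 80482 J.
To melt every bit of ice: 0.295·334000 = 98530 J.
Since 80482 < 98530 J, not all the ice melts; equilibrium is at 0 °C.
m_melted·334000 = 80482  ⇒  m_melted ≈ 0.241 kg.

m_melted ≈ 0.241 kg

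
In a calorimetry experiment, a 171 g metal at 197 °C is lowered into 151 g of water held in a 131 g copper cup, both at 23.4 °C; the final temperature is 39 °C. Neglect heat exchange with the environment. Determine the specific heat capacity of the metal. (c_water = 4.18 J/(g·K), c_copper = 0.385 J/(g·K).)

Setting the total heat transfer to zero:
171·c·(39 − 197) + 151·4.18·(39 − 23.4) + 131·0.385·(39 − 23.4) = 0
-27018 c = -10633
c = -10633/-27018 ≈ 0.3936 J/(g·K)

c ≈ 0.394 J/(g·K)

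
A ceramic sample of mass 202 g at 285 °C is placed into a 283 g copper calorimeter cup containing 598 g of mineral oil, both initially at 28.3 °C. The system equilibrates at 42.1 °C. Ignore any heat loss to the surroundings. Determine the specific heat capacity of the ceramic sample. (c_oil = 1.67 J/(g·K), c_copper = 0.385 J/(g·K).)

Let T be the final temperature. ΣQ_i = 0:
202×c×(42.1 − 285) + 598×1.67×(42.1 − 28.3) + 283×0.385×(42.1 − 28.3) = 0
-49066 c = -15285
c = -15285/-49066 ≈ 0.3115 J/(g·K)

c ≈ 0.312 J/(g·K)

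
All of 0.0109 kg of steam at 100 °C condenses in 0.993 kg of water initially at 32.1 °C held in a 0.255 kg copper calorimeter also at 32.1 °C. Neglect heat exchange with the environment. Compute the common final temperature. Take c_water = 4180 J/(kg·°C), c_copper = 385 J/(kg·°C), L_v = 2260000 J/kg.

Setting the total heat transfer to zero:
condense steam: −0.0109×2260000 = −24634
  condensed water 100 °C→T: 45.56(T − 100)
  original water: 4150.7(T − 32.1)
  copper cup: 0.255×385×(T − 32.1) = 98.17(T − 32.1)
4294.5 T = 24634 + 4556.2 + 136390 = 165580
T ≈ 38.56 °C, under the boiling point, so the assumption holds.

T_f ≈ 38.6 °C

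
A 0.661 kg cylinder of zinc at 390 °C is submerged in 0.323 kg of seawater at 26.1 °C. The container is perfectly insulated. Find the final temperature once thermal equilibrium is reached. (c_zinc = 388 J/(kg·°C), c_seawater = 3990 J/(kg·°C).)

Let T be the final temperature. ΣQ_i = 0:
0.661*388*(T − 390) + 0.323*3990*(T − 26.1) = 0
256.47(T − 390) + 1288.8(T − 26.1) = 0
1545.2 T = 133659
T ≈ 86.50 °C

T_f ≈ 86.5 °C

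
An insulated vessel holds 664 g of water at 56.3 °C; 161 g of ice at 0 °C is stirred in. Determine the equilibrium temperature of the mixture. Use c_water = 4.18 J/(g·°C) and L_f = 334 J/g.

T_f ≈ 29.7 °C

Conservation of energy gives ΣQ = 0:
latent heat to melt: 161×334 = 53774
  meltwater 0→T: 161×4.18×T = 672.98 T
  water: 2775.5(T − 56.3)
3448.5 T = 156262 − 53774 = 102488
T ≈ 29.72 °C. Since T > 0 °C, the all-ice-melts assumption holds.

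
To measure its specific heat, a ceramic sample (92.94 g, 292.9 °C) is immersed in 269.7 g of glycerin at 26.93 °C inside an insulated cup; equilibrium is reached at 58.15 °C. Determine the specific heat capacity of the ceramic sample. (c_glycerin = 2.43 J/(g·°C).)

m_s c (T_s − T_f) = m_glycerin c_glycerin (T_f − T_0):
92.94×c×(292.9 − 58.15) = 269.7×2.43×(58.15 − 26.93)
21818 c = 20461  ⇒  c ≈ 0.9378 J/(g·°C)

c ≈ 0.938 J/(g·°C)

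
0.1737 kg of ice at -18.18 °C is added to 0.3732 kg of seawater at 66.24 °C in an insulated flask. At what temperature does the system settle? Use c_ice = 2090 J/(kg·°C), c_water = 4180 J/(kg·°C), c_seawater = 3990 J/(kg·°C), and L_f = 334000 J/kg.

Heat gained plus heat lost sum to zero:
ice -18.18→0 °C: 0.1737×2090×18.18 = 6599.9; fusion: m_ice L_f = 0.1737×334000 = 58016; warm the meltwater: 726.07 T; seawater cools: 0.3732×3990×(T − 66.24) = 1489.1(T − 66.24)
2215.1 T = 98636 − 64616 = 34020
T ≈ 15.36 °C. Since T > 0 °C, the all-ice-melts assumption holds.

T_f ≈ 15.4 °C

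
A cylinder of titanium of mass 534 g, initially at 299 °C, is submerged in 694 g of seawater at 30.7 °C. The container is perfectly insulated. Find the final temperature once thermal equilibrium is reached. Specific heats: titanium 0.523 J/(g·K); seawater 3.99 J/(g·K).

Heat lost by the titanium equals heat gained by the seawater:
534*0.523*(299 − T) = 694*3.99*(T − 30.7)
279.28(299 − T) = 2769.1(T − 30.7)
3048.3 T = 168515  ⇒  T ≈ 55.28 °C

T_f ≈ 55.3 °C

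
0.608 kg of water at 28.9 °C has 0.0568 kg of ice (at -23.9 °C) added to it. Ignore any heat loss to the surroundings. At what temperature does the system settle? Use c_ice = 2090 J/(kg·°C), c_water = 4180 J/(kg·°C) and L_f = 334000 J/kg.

T_f ≈ 18.6 °C

Let T be the final temperature. ΣQ_i = 0:
ice -23.9→0 °C: 0.0568×2090×23.9 = 2837.2; fusion: m_ice L_f = 0.0568×334000 = 18971; warm the meltwater: 237.42 T; water: 2541.4(T − 28.9)
2778.9 T = 73448 − 21808 = 51639
T ≈ 18.58 °C (positive, so assuming full melt was valid).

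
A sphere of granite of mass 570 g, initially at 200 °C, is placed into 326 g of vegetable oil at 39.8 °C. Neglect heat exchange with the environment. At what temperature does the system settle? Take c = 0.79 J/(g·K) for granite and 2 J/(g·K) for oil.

T_f ≈ 105.2 °C

With ΣQ=0 the equilibrium temperature is the m·c-weighted mean:
T_f = (450.3*200 + 652*39.8) / (450.3 + 652)
    = 116010 / 1102.3 ≈ 105.24 °C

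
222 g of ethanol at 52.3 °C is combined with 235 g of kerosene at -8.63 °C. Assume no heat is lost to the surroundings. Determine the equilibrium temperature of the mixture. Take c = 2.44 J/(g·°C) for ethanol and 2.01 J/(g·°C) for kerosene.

T_f ≈ 23.9 °C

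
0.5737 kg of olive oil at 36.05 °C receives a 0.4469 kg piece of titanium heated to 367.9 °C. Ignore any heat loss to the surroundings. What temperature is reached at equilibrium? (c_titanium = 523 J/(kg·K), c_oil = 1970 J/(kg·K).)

T_f ≈ 92.9 °C

Heat lost by the titanium equals heat gained by the oil:
0.4469·523·(367.9 − T) = 0.5737·1970·(T − 36.05)
233.73(367.9 − T) = 1130.2(T − 36.05)
1363.9 T = 126732  ⇒  T ≈ 92.92 °C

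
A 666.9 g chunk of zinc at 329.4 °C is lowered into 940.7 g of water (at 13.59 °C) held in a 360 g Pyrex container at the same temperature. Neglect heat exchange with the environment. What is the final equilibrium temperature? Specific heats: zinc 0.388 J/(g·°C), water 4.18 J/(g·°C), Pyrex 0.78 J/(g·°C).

Energy conservation, ΣQ = 0:
666.9·0.388·(T − 329.4) + 940.7·4.18·(T − 13.59) + 360·0.78·(T − 13.59) = 0
258.76(T − 329.4) + 3932.1(T − 13.59) + 280.8(T − 13.59) = 0
4471.7 T = 142488
T = 142488 / 4471.7 = 31.9 °C

T_f ≈ 31.9 °C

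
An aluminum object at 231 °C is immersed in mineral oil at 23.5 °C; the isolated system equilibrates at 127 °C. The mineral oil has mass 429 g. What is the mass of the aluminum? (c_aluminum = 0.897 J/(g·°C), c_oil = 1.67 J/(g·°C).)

m ≈ 795 g

|Q_aluminum| = |Q_oil|:
m·0.897·(231 − 127) = 429·1.67·(127 − 23.5)
93.29 m = 74151  ⇒  m ≈ 794.9 g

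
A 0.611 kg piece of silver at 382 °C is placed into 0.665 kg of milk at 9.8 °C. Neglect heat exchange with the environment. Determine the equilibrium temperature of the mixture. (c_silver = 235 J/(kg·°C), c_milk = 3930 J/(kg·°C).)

T_f = Σ m_i c_i T_i / Σ m_i c_i:
T_f = (143.59*382 + 2613.5*9.8) / (143.59 + 2613.5)
    = 80461 / 2757 ≈ 29.18 °C

T_f ≈ 29.2 °C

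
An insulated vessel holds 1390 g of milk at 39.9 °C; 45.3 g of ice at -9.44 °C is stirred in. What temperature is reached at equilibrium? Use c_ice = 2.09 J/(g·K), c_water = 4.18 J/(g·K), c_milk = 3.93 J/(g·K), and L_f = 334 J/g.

Energy balance with sensible and latent terms:
ice -9.44→0 °C: 45.3×2.09×9.44 = 893.75
  latent heat to melt: 45.3×334 = 15130
  warm the meltwater: 189.35 T
  milk cools: 1390×3.93×(T − 39.9) = 5462.7(T − 39.9)
5652.1 T = 217962 − 16024 = 201938
T ≈ 35.73 °C — above 0 °C, consistent with complete melting.

T_f ≈ 35.7 °C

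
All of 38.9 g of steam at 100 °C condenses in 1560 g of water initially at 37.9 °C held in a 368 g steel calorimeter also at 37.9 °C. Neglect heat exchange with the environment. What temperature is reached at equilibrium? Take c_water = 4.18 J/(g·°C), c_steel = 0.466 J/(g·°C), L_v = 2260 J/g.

Let T be the final temperature. ΣQ_i = 0:
condense steam: −38.9×2260 = −87914
  condensate cools 100→T: 38.9×4.18×(T − 100) = 162.6(T − 100)
  original water: 6520.8(T − 37.9)
  steel cup: 368×0.466×(T − 37.9) = 171.49(T − 37.9)
6854.9 T = 87914 + 16260 + 253638 = 357812
T ≈ 52.20 °C (< 100 °C, so full condensation is consistent).

T_f ≈ 52.2 °C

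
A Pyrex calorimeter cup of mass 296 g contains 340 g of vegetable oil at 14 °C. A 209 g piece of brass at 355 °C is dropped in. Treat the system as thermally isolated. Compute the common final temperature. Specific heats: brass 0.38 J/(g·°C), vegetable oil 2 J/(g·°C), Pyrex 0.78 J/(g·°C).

Net heat exchanged in the isolated system is zero:
209·0.38·(T − 355) + 340·2·(T − 14) + 296·0.78·(T − 14) = 0
990.3 T = 40946
T = 40946/990.3 ≈ 41.35 °C

T_f ≈ 41.3 °C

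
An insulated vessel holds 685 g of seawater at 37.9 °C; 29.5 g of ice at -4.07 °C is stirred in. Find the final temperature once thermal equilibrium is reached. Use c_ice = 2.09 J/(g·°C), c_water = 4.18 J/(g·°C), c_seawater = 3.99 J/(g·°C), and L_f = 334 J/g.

T_f ≈ 32.7 °C

Energy balance with sensible and latent terms:
ice -4.07→0 °C: 29.5·2.09·4.07 = 250.94
  melt ice: 29.5·334 = 9853
  meltwater 0→T: 29.5·4.18·T = 123.31 T
  seawater cools: 685·3.99·(T − 37.9) = 2733.2(T − 37.9)
2856.5 T = 103586 − 10104 = 93482
T ≈ 32.73 °C (positive, so assuming full melt was valid).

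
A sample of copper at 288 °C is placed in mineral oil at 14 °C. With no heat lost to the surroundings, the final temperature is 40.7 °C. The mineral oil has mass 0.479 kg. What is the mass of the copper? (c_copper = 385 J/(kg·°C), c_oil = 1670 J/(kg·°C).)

m ≈ 0.224 kg

Setting the total heat transfer to zero:
m×385×(40.7 − 288) + 0.479×1670×(40.7 − 14) = 0
-95210 m = -21358
m = -21358/-95210 ≈ 0.2243 kg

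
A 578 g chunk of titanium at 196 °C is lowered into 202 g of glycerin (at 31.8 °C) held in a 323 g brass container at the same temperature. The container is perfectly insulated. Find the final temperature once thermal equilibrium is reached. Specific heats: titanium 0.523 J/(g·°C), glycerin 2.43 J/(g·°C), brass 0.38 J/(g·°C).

Let T be the final temperature. ΣQ_i = 0:
578·0.523·(T − 196) + 202·2.43·(T − 31.8) + 323·0.38·(T − 31.8) = 0
(302.29 + 490.86 + 122.74) T = 302.29·196 + 490.86·31.8 + 122.74·31.8
T = 78762 / 915.89 = 86 °C

T_f ≈ 86.0 °C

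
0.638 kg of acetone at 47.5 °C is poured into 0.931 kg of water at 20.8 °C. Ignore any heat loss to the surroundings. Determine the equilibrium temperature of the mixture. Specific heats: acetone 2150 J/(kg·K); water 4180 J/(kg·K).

T_f ≈ 27.8 °C

Net heat exchanged in the isolated system is zero:
0.638×2150×(T − 47.5) + 0.931×4180×(T − 20.8) = 0
1371.7(T − 47.5) + 3891.6(T − 20.8) = 0
(1371.7 + 3891.6) T = 1371.7×47.5 + 3891.6×20.8
T ≈ 27.76 °C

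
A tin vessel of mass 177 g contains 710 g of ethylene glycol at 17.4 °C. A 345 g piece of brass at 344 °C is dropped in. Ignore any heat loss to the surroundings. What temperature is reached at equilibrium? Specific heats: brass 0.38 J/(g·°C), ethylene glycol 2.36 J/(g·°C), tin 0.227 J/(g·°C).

With ΣQ=0 the equilibrium temperature is the m·c-weighted mean:
T_f = (131.1×344 + 1675.6×17.4 + 40.18×17.4) / (131.1 + 1675.6 + 40.18)
    = 74953 / 1846.9 ≈ 40.58 °C

T_f ≈ 40.6 °C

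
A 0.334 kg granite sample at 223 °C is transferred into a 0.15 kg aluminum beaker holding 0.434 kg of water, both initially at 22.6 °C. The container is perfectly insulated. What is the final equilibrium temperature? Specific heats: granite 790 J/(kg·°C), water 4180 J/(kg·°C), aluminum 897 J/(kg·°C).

T_f ≈ 46.5 °C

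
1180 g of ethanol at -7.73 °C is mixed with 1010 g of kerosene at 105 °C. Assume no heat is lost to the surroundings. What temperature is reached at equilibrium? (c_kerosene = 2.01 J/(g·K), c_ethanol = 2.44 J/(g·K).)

T_f ≈ 38.9 °C

Conservation of energy gives ΣQ = 0:
1010×2.01×(T − 105) + 1180×2.44×(T − (-7.73)) = 0
(2030.1 + 2879.2) T = 2030.1×105 + 2879.2×(-7.73)
T = 190904 / 4909.3 = 38.9 °C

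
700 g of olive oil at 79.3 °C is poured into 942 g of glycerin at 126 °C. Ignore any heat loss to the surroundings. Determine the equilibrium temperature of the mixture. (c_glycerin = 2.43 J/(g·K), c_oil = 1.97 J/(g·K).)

Taking heat into each body as positive, Σ m c ΔT = 0:
942·2.43·(T − 126) + 700·1.97·(T − 79.3) = 0
3668.1 T = 397776
T = 397776/3668.1 ≈ 108.44 °C

T_f ≈ 108.4 °C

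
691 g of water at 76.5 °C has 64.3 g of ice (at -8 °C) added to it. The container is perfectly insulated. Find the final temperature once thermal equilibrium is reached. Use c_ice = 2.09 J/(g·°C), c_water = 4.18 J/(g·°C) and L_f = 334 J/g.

T_f ≈ 62.8 °C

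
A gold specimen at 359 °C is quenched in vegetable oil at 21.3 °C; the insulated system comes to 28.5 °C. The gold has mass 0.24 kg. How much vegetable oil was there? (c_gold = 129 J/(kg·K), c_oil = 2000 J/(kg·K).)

m ≈ 0.711 kg

Heat lost by the gold = heat gained by the oil:
0.24×129×(359 − 28.5) = m×2000×(28.5 − 21.3)
14400 m = 10232  ⇒  m ≈ 0.7106 kg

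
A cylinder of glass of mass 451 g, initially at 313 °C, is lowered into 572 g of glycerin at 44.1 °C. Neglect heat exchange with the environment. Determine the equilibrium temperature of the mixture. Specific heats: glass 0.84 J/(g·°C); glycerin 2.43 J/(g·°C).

T_f ≈ 101.7 °C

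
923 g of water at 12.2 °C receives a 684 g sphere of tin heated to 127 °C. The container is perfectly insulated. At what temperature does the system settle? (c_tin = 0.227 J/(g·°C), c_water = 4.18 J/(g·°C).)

Set heat shed by the hot body equal to heat absorbed by the cold body:
684·0.227·(127 − T) = 923·4.18·(T − 12.2)
155.27(127 − T) = 3858.1(T − 12.2)
4013.4 T = 66788  ⇒  T ≈ 16.64 °C

T_f ≈ 16.6 °C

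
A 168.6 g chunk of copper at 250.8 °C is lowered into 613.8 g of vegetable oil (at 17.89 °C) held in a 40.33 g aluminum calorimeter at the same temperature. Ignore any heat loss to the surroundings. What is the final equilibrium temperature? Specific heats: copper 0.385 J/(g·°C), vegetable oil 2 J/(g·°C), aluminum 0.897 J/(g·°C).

T_f ≈ 29.3 °C

Net heat exchanged in the isolated system is zero:
168.6*0.385*(T − 250.8) + 613.8*2*(T − 17.89) + 40.33*0.897*(T − 17.89) = 0
(64.91 + 1227.6 + 36.18) T = 64.91*250.8 + 1227.6*17.89 + 36.18*17.89
T = 38889/1328.7 ≈ 29.27 °C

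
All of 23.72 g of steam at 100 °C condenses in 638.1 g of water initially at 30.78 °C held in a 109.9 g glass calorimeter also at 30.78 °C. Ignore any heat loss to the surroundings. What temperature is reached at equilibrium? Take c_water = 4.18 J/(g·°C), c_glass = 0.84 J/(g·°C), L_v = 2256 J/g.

T_f ≈ 51.9 °C

Net heat exchanged in the isolated system is zero:
latent heat released on condensation: 23.72·2256 = 53512
  condensate cools 100→T: 23.72·4.18·(T − 100) = 99.15(T − 100)
  original water: 2667.3(T − 30.78)
  cup: 92.32(T − 30.78)
2858.7 T = 53512 + 9915 + 84940 = 148367
T ≈ 51.90 °C (< 100 °C, so full condensation is consistent).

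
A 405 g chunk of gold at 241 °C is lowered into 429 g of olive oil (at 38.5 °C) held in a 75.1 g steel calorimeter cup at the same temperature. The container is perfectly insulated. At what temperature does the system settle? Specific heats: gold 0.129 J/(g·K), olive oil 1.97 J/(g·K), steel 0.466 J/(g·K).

T_f = Σ m_i c_i T_i / Σ m_i c_i:
T_f = (52.25×241 + 845.13×38.5 + 35×38.5) / (52.25 + 845.13 + 35)
    = 46476 / 932.37 ≈ 49.85 °C

T_f ≈ 49.8 °C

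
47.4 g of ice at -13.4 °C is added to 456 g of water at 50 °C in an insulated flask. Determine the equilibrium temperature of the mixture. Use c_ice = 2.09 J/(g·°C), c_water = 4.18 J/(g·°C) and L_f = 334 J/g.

T_f ≈ 37.1 °C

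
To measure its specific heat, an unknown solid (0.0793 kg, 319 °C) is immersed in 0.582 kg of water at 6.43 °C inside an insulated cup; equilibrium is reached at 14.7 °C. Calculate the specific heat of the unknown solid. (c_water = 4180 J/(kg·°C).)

c ≈ 834 J/(kg·°C)

Setting the total heat transfer to zero:
0.0793×c×(14.7 − 319) + 0.582×4180×(14.7 − 6.43) = 0
-24.13 c = -20119
c = -20119/-24.13 ≈ 833.7 J/(kg·°C)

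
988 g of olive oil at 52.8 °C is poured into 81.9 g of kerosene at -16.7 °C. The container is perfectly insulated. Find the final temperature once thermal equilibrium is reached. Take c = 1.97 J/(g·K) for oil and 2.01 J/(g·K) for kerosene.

T_f ≈ 47.4 °C

Let T be the final temperature. ΣQ_i = 0:
988·1.97·(T − 52.8) + 81.9·2.01·(T − (-16.7)) = 0
2111 T = 100019
T ≈ 47.38 °C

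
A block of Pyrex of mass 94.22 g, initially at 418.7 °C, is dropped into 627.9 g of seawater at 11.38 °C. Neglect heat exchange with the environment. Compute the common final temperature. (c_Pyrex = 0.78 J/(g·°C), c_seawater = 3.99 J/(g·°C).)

T_f ≈ 23.0 °C

Let T be the final temperature. ΣQ_i = 0:
94.22×0.78×(T − 418.7) + 627.9×3.99×(T − 11.38) = 0
2578.8 T = 59281
T = 59281/2578.8 ≈ 22.99 °C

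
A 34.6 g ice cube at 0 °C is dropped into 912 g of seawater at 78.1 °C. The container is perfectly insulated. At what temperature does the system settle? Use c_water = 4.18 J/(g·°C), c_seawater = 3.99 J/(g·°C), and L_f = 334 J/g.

Energy conservation, ΣQ = 0:
fusion: m_ice L_f = 34.6×334 = 11556; warm the meltwater: 144.63 T; seawater cools: 912×3.99×(T − 78.1) = 3638.9(T − 78.1)
3783.5 T = 284197 − 11556 = 272640
T ≈ 72.06 °C — above 0 °C, consistent with complete melting.

T_f ≈ 72.1 °C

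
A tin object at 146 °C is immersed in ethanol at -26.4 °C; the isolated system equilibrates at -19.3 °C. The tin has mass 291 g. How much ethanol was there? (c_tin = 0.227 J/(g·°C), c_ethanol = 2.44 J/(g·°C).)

m ≈ 630 g

Setting the total heat transfer to zero:
291×0.227×(-19.3 − 146) + m×2.44×(-19.3 − (-26.4)) = 0
17.32 m = 10919
m = 10919/17.32 ≈ 630.3 g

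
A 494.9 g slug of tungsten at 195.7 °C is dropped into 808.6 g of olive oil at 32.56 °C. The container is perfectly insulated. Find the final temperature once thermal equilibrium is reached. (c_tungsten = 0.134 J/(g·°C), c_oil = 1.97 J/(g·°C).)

With ΣQ=0 the equilibrium temperature is the m·c-weighted mean:
T_f = (66.32*195.7 + 1592.9*32.56) / (66.32 + 1592.9)
    = 64844 / 1659.3 ≈ 39.08 °C

T_f ≈ 39.1 °C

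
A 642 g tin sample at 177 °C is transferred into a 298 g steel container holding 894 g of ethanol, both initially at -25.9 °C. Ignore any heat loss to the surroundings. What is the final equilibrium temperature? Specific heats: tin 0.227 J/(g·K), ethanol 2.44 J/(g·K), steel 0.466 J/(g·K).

T_f is the heat-capacity-weighted average of the initial temperatures:
T_f = (145.73×177 + 2181.4×(-25.9) + 138.87×(-25.9)) / (145.73 + 2181.4 + 138.87)
    = -34299 / 2466 ≈ -13.91 °C

T_f ≈ -13.9 °C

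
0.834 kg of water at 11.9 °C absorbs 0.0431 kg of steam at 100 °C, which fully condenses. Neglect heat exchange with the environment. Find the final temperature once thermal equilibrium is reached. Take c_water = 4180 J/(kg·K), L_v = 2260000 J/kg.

T_f ≈ 42.8 °C

Let T be the final temperature. ΣQ_i = 0:
condense steam: −0.0431×2260000 = −97406
  condensed water 100 °C→T: 180.16(T − 100)
  original water: 3486.1(T − 11.9)
3666.3 T = 97406 + 18016 + 41485 = 156907
T ≈ 42.80 °C — below 100 °C, confirming all the steam condensed.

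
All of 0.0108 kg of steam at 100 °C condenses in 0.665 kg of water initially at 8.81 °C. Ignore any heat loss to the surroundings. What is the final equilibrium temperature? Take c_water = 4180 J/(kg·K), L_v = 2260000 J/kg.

Setting the total heat transfer to zero:
latent heat released on condensation: 0.0108·2260000 = 24408; condensate cools 100→T: 0.0108·4180·(T − 100) = 45.14(T − 100); water warms: 0.665·4180·(T − 8.81) = 2779.7(T − 8.81)
2824.8 T = 24408 + 4514.4 + 24489 = 53412
T ≈ 18.91 °C — below 100 °C, confirming all the steam condensed.

T_f ≈ 18.9 °C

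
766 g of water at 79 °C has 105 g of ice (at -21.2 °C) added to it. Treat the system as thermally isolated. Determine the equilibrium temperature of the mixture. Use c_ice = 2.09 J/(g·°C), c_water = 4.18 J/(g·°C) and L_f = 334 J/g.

T_f ≈ 58.6 °C

Let T be the final temperature. ΣQ_i = 0:
warm ice to 0 °C: 105·2.09·(0 − (-21.2)) = 4652.3
  fusion: m_ice L_f = 105·334 = 35070
  warm the meltwater: 438.9 T
  water cools: 766·4.18·(T − 79) = 3201.9(T − 79)
3640.8 T = 252949 − 39722 = 213226
T ≈ 58.57 °C. Since T > 0 °C, the all-ice-melts assumption holds.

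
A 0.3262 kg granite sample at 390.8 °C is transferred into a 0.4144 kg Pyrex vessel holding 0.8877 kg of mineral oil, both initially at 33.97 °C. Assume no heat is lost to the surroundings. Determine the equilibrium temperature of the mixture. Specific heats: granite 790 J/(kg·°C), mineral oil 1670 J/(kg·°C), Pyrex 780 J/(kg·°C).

T_f = Σ m_i c_i T_i / Σ m_i c_i:
T_f = (257.7·390.8 + 1482.5·33.97 + 323.23·33.97) / (257.7 + 1482.5 + 323.23)
    = 162048 / 2063.4 ≈ 78.53 °C

T_f ≈ 78.5 °C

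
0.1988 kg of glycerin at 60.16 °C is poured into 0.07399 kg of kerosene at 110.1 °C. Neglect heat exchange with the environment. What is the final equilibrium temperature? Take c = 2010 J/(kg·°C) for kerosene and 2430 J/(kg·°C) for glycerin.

T_f ≈ 71.9 °C

With ΣQ=0 the equilibrium temperature is the m·c-weighted mean:
T_f = (148.72·110.1 + 483.08·60.16) / (148.72 + 483.08)
    = 45436 / 631.8 ≈ 71.92 °C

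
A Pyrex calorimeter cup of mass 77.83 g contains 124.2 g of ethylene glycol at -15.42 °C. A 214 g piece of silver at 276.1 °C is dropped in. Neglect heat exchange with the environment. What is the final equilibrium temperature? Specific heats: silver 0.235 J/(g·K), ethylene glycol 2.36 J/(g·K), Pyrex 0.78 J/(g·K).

T_f ≈ 20.9 °C

Setting the total heat transfer to zero:
214*0.235*(T − 276.1) + 124.2*2.36*(T − (-15.42)) + 77.83*0.78*(T − (-15.42)) = 0
(50.29 + 293.11 + 60.71) T = 50.29*276.1 + 293.11*(-15.42) + 60.71*(-15.42)
T ≈ 20.86 °C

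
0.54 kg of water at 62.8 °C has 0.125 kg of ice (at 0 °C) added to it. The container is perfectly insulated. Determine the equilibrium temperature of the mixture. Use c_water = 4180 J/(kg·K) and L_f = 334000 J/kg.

T_f ≈ 36.0 °C

Taking heat into each body as positive, Σ m c ΔT = 0:
fusion: m_ice L_f = 0.125×334000 = 41750; meltwater 0→T: 0.125×4180×T = 522.5 T; water cools: 0.54×4180×(T − 62.8) = 2257.2(T − 62.8)
2779.7 T = 141752 − 41750 = 100002
T ≈ 35.98 °C (positive, so assuming full melt was valid).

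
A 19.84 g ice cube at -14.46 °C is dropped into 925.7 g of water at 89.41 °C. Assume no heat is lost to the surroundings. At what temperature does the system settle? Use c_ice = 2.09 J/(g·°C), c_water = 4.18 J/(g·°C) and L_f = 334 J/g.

T_f ≈ 85.7 °C

Setting the total heat transfer to zero:
warm ice to 0 °C: 19.84·2.09·(0 − (-14.46)) = 599.59
  latent heat to melt: 19.84·334 = 6626.6
  meltwater 0→T: 19.84·4.18·T = 82.93 T
  water: 3869.4(T − 89.41)
3952.4 T = 345965 − 7226.2 = 338739
T ≈ 85.71 °C. Since T > 0 °C, the all-ice-melts assumption holds.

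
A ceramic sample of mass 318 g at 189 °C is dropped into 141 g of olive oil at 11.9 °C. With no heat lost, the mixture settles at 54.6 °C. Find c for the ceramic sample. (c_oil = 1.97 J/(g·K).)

m_s c (T_s − T_f) = m_oil c_oil (T_f − T_0):
318·c·(189 − 54.6) = 141·1.97·(54.6 − 11.9)
42739 c = 11861  ⇒  c ≈ 0.2775 J/(g·K)

c ≈ 0.278 J/(g·K)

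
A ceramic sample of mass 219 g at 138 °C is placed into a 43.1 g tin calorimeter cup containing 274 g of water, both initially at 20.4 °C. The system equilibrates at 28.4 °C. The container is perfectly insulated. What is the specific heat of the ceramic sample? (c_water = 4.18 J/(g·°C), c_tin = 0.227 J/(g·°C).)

c ≈ 0.385 J/(g·°C)

Energy conservation, ΣQ = 0:
219·c·(28.4 − 138) + 274·4.18·(28.4 − 20.4) + 43.1·0.227·(28.4 − 20.4) = 0
-24002 c = -9240.8
c = -9240.8/-24002 ≈ 0.385 J/(g·°C)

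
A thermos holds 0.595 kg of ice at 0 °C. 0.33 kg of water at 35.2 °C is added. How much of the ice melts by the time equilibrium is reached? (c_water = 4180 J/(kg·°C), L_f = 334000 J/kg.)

Cooling the water to 0 °C releases 0.33·4180·35.2 = 48555 J.
Fully melting the ice requires m_ice L_f = 0.595·334000 = 198730 J.
That's not enough to melt it all — equilibrium is at 0 °C with ice remaining.
Mass melted = 48555/334000 ≈ 0.1454 kg.

m_melted ≈ 0.145 kg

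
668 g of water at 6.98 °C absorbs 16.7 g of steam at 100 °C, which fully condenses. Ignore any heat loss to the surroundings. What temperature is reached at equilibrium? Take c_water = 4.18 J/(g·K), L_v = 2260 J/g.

T_f ≈ 22.4 °C

Let T be the final temperature. ΣQ_i = 0:
condense steam: −16.7×2260 = −37742
  condensed water 100 °C→T: 69.81(T − 100)
  original water: 2792.2(T − 6.98)
2862 T = 37742 + 6980.6 + 19490 = 64212
T ≈ 22.44 °C, under the boiling point, so the assumption holds.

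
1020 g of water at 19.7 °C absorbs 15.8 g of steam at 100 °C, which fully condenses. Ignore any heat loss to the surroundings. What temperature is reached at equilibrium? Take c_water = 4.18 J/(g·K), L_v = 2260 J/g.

T_f ≈ 29.2 °C

Energy conservation, ΣQ = 0:
steam→water at 100 °C releases m L_v = 15.8·2260 = 35708
  condensate cools 100→T: 15.8·4.18·(T − 100) = 66.04(T − 100)
  original water: 4263.6(T − 19.7)
4329.6 T = 35708 + 6604.4 + 83993 = 126305
T ≈ 29.17 °C, under the boiling point, so the assumption holds.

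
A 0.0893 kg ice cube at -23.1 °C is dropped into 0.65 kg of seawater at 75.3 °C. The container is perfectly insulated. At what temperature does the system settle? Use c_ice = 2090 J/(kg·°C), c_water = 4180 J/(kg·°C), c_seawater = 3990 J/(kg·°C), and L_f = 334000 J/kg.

Conservation of energy gives ΣQ = 0:
warm ice to 0 °C: 0.0893×2090×(0 − (-23.1)) = 4311.3
  fusion: m_ice L_f = 0.0893×334000 = 29826
  meltwater 0→T: 0.0893×4180×T = 373.27 T
  seawater: 2593.5(T − 75.3)
2966.8 T = 195291 − 34138 = 161153
T ≈ 54.32 °C — above 0 °C, consistent with complete melting.

T_f ≈ 54.3 °C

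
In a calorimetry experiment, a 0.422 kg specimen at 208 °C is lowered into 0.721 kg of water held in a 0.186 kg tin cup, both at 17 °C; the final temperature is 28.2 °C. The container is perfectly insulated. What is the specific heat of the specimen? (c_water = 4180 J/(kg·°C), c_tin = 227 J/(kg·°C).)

Setting the total heat transfer to zero:
0.422×c×(28.2 − 208) + 0.721×4180×(28.2 − 17) + 0.186×227×(28.2 − 17) = 0
-75.88 c = -34227
c = -34227/-75.88 ≈ 451.1 J/(kg·°C)

c ≈ 451 J/(kg·°C)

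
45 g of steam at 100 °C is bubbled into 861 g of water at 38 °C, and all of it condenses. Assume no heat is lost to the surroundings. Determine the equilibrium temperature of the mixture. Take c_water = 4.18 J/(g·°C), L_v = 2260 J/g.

Energy balance with sensible and latent terms:
latent heat released on condensation: 45×2260 = 101700; condensate cools 100→T: 45×4.18×(T − 100) = 188.1(T − 100); original water: 3599(T − 38)
3787.1 T = 101700 + 18810 + 136761 = 257271
T ≈ 67.93 °C, under the boiling point, so the assumption holds.

T_f ≈ 67.9 °C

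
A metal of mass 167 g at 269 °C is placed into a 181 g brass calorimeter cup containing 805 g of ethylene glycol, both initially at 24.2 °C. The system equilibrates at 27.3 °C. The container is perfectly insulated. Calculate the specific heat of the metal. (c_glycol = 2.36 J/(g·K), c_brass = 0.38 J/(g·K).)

c ≈ 0.151 J/(g·K)

Conservation of energy gives ΣQ = 0:
167×c×(27.3 − 269) + 805×2.36×(27.3 − 24.2) + 181×0.38×(27.3 − 24.2) = 0
-40364 c = -6102.6
c = -6102.6/-40364 ≈ 0.1512 J/(g·K)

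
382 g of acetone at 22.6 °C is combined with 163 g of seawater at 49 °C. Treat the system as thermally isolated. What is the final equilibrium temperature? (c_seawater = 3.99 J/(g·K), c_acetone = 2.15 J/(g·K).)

T_f ≈ 34.3 °C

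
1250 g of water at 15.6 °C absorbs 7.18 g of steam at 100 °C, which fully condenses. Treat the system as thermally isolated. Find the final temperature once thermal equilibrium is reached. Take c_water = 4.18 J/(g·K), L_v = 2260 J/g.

Taking heat into each body as positive, Σ m c ΔT = 0:
steam→water at 100 °C releases m L_v = 7.18×2260 = 16227; condensate cools 100→T: 7.18×4.18×(T − 100) = 30.01(T − 100); original water: 5225(T − 15.6)
5255 T = 16227 + 3001.2 + 81510 = 100738
T ≈ 19.17 °C, under the boiling point, so the assumption holds.

T_f ≈ 19.2 °C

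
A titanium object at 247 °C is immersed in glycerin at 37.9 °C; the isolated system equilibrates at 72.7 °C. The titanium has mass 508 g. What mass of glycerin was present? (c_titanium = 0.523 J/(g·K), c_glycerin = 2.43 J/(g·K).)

m ≈ 548 g

Energy conservation, ΣQ = 0:
508×0.523×(72.7 − 247) + m×2.43×(72.7 − 37.9) = 0
84.56 m = 46309
m = 46309/84.56 ≈ 547.6 g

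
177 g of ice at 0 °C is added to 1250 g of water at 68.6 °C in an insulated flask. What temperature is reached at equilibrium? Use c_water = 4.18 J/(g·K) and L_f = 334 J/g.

T_f ≈ 50.2 °C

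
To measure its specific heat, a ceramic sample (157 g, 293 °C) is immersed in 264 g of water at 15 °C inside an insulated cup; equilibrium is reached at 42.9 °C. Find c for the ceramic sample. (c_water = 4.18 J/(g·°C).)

Conservation of energy gives ΣQ = 0:
157×c×(42.9 − 293) + 264×4.18×(42.9 − 15) = 0
-39266 c = -30788
c = -30788/-39266 ≈ 0.7841 J/(g·°C)

c ≈ 0.784 J/(g·°C)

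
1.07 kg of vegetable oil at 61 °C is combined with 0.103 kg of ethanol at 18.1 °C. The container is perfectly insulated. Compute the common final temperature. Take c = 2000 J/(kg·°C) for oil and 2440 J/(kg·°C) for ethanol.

T_f ≈ 56.5 °C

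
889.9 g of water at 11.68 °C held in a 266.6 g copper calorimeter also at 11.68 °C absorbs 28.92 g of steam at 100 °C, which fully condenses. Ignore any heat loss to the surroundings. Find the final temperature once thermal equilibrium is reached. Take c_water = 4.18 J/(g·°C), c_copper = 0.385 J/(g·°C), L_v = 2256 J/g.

T_f ≈ 30.9 °C

Net heat exchanged in the isolated system is zero:
condense steam: −28.92×2256 = −65244
  condensed water 100 °C→T: 120.89(T − 100)
  original water: 3719.8(T − 11.68)
  copper cup: 266.6×0.385×(T − 11.68) = 102.64(T − 11.68)
3943.3 T = 65244 + 12089 + 44646 = 121978
T ≈ 30.93 °C (< 100 °C, so full condensation is consistent).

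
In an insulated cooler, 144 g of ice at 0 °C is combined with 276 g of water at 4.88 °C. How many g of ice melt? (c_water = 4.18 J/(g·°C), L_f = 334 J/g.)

m_melted ≈ 16.9 g

Water can give up m c ΔT = 276·4.18·4.88 = 5630 J before reaching 0 °C.
Melting all 144 g of ice would need 144·334 = 48096 J.
5630 J < 48096 J, so only part of the ice melts and the system sits at 0 °C.
m_melt = 5630 / L_f = 16.86 g.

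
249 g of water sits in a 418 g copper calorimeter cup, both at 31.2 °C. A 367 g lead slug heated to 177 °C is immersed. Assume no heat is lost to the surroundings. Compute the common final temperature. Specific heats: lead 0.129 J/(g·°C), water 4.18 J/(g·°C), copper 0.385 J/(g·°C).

T_f ≈ 36.7 °C

With ΣQ=0 the equilibrium temperature is the m·c-weighted mean:
T_f = (47.34*177 + 1040.8*31.2 + 160.93*31.2) / (47.34 + 1040.8 + 160.93)
    = 45874 / 1249.1 ≈ 36.73 °C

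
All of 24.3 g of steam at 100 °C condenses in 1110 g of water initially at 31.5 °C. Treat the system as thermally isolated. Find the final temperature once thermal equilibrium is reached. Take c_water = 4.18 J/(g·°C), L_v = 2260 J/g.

T_f ≈ 44.6 °C

Sum of m c ΔT and latent-heat terms is zero:
condense steam: −24.3×2260 = −54918; condensate cools 100→T: 24.3×4.18×(T − 100) = 101.57(T − 100); original water: 4639.8(T − 31.5)
4741.4 T = 54918 + 10157 + 146154 = 211229
T ≈ 44.55 °C — below 100 °C, confirming all the steam condensed.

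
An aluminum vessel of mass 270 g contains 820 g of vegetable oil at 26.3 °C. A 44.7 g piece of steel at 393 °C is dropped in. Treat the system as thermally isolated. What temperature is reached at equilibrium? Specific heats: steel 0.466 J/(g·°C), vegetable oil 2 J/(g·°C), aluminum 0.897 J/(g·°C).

T_f ≈ 30.3 °C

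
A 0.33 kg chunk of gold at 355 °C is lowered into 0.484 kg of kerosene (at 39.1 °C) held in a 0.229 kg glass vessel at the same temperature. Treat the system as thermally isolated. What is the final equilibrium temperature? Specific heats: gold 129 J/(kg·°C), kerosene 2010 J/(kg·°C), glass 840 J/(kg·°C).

Let T be the final temperature. ΣQ_i = 0:
0.33·129·(T − 355) + 0.484·2010·(T − 39.1) + 0.229·840·(T − 39.1) = 0
42.57(T − 355) + 972.84(T − 39.1) + 192.36(T − 39.1) = 0
1207.8 T = 60672
T = 60672/1207.8 ≈ 50.23 °C

T_f ≈ 50.2 °C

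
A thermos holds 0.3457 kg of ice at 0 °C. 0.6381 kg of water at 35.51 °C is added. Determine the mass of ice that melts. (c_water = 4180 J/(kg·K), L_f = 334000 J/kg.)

Water can give up m c ΔT = 0.6381·4180·35.51 = 94714 J before reaching 0 °C.
Melting all 0.3457 kg of ice would need 0.3457·334000 = 115464 J.
Since 94714 < 115464 J, not all the ice melts; equilibrium is at 0 °C.
m_melt = 94714 / L_f = 0.2836 kg.

m_melted ≈ 0.284 kg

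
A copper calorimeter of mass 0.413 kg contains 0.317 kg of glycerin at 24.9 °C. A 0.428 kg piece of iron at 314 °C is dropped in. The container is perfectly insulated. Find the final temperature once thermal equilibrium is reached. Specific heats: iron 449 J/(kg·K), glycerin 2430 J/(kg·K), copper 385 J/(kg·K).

Energy conservation, ΣQ = 0:
0.428×449×(T − 314) + 0.317×2430×(T − 24.9) + 0.413×385×(T − 24.9) = 0
(192.17 + 770.31 + 159) T = 192.17×314 + 770.31×24.9 + 159×24.9
T = 83482 / 1121.5 = 74.4 °C

T_f ≈ 74.4 °C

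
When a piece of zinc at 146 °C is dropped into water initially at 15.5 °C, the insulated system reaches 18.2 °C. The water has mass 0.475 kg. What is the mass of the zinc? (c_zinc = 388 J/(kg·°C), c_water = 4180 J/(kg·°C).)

Energy conservation, ΣQ = 0:
m·388·(18.2 − 146) + 0.475·4180·(18.2 − 15.5) = 0
-49586 m = -5360.8
m = -5360.8/-49586 ≈ 0.1081 kg

m ≈ 0.108 kg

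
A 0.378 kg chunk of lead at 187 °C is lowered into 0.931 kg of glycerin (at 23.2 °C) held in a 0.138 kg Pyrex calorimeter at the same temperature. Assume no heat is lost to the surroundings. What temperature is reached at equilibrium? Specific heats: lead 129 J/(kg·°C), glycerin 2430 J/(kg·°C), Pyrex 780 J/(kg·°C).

T_f ≈ 26.5 °C

Let T be the final temperature. ΣQ_i = 0:
0.378·129·(T − 187) + 0.931·2430·(T − 23.2) + 0.138·780·(T − 23.2) = 0
(48.76 + 2262.3 + 107.64) T = 48.76·187 + 2262.3·23.2 + 107.64·23.2
T ≈ 26.50 °C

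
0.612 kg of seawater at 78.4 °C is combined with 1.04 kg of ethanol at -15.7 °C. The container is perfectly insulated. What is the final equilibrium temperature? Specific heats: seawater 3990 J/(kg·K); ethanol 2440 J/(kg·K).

T_f ≈ 30.4 °C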